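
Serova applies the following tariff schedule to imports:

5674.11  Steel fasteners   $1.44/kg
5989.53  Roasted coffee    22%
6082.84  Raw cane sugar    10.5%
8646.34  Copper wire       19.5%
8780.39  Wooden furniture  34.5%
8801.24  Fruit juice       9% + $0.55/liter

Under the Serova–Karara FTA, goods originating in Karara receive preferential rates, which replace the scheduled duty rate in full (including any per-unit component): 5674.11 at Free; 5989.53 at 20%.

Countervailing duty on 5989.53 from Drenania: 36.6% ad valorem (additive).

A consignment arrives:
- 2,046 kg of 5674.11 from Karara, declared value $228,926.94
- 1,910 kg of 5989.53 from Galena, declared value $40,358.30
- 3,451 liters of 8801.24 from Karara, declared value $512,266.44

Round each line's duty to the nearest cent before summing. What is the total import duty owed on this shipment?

$56,880.86

Line 1 (5674.11, Karara, 2,046 kg, $228,926.94):
Base rate for 5674.11 is $1.44/kg.
Origin Karara qualifies under the Serova–Karara agreement and 5674.11 is covered: preferential rate Free applies instead.
Duty = $228,926.94 × 0% = $0.00.
Line 2 (5989.53, Galena, 1,910 kg, $40,358.30):
Base rate for 5989.53 is 22%.
5989.53 has an FTA preferential rate, but origin Galena is not Karara; base rate stands.
The additional-duty order on 5989.53 targets Drenania, not Galena; it does not apply.
Duty = $40,358.30 × 22% = $8,878.83.
Line 3 (8801.24, Karara, 3,451 liters, $512,266.44):
Base rate for 8801.24 is 9% + $0.55/liter.
Origin Karara is the FTA partner but 8801.24 is not on the preference list; base rate stands.
Duty = $512,266.44 × 9% + 3,451 × $0.55 = $48,002.03.
Total = $0.00 + $8,878.83 + $48,002.03 = $56,880.86.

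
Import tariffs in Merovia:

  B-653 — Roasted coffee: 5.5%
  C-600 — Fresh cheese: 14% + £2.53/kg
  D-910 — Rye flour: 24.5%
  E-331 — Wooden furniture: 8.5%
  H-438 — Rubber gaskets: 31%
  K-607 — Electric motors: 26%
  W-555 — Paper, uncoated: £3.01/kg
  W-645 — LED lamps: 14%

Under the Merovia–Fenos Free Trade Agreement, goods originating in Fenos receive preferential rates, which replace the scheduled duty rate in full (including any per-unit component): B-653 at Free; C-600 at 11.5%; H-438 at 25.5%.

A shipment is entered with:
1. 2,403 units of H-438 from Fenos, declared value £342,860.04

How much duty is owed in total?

£87,429.31

Line 1 (H-438, Fenos, 2,403 units, £342,860.04):
Base rate for H-438 is 31%.
Origin Fenos qualifies under the Merovia–Fenos agreement and H-438 is covered: preferential rate 25.5% applies instead.
Duty = £342,860.04 × 25.5% = £87,429.31.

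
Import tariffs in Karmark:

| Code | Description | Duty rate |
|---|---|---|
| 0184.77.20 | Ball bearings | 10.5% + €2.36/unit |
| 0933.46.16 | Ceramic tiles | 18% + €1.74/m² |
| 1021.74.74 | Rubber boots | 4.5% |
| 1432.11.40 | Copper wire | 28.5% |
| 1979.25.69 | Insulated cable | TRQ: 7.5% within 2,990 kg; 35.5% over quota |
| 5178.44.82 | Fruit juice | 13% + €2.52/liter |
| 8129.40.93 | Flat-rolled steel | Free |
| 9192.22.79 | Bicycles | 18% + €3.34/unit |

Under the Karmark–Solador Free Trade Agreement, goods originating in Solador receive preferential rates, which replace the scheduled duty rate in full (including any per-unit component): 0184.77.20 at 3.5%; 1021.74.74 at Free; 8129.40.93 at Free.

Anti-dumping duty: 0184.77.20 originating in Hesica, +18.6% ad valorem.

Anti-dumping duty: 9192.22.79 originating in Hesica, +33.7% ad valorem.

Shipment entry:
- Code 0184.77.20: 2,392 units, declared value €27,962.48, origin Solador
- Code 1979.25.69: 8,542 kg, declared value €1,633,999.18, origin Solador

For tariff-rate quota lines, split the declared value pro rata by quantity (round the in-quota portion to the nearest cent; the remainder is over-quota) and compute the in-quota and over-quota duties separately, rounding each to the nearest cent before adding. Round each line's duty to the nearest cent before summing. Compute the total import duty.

Line 1 (0184.77.20, Solador, 2,392 units, €27,962.48):
Base rate for 0184.77.20 is 10.5% + €2.36/unit.
Origin Solador qualifies under the Karmark–Solador agreement and 0184.77.20 is covered: preferential rate 3.5% applies instead.
The additional-duty order on 0184.77.20 targets Hesica, not Solador; it does not apply.
Duty = €27,962.48 × 3.5% = €978.69.
Line 2 (1979.25.69, Solador, 8,542 kg, €1,633,999.18):
Code 1979.25.69 is under a tariff-rate quota (threshold 2,990 kg). In-quota: 2,990 kg at 7.5%; over-quota: 5,552 kg at 35.5%.
Pro-rata value split: in-quota = €1,633,999.18 × 2,990/8,542 = €571,957.10; over-quota = €1,633,999.18 − €571,957.10 = €1,062,042.08.
In-quota duty = €571,957.10 × 7.5% = €42,896.78. Over-quota duty = €1,062,042.08 × 35.5% = €377,024.94.
Line duty = €42,896.78 + €377,024.94 = €419,921.72.
Total = €978.69 + €419,921.72 = €420,900.41.

€420,900.41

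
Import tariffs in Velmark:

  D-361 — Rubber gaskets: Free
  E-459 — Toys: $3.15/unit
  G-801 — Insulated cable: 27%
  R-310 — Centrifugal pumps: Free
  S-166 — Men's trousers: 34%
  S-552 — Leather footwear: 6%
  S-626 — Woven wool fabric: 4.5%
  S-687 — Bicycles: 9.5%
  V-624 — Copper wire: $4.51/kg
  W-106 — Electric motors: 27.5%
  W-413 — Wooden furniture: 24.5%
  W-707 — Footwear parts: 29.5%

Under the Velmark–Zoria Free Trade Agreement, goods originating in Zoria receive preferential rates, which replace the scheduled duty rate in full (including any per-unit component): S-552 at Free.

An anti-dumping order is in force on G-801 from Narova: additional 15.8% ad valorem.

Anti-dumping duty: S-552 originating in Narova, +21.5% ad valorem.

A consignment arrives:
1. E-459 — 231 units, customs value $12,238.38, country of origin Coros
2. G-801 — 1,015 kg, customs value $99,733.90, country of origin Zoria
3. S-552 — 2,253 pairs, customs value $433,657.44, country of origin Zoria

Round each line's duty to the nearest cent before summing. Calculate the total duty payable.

Line 1 (E-459, Coros, 231 units, $12,238.38):
Base rate for E-459 is $3.15/unit.
Duty = 231 × $3.15 = $727.65.
Line 2 (G-801, Zoria, 1,015 kg, $99,733.90):
Base rate for G-801 is 27%.
Origin Zoria is the FTA partner but G-801 is not on the preference list; base rate stands.
The additional-duty order on G-801 targets Narova, not Zoria; it does not apply.
Duty = $99,733.90 × 27% = $26,928.15.
Line 3 (S-552, Zoria, 2,253 pairs, $433,657.44):
Base rate for S-552 is 6%.
Origin Zoria qualifies under the Velmark–Zoria agreement and S-552 is covered: preferential rate Free applies instead.
The additional-duty order on S-552 targets Narova, not Zoria; it does not apply.
Duty = $433,657.44 × 0% = $0.00.
Total = $727.65 + $26,928.15 + $0.00 = $27,655.80.

$27,655.80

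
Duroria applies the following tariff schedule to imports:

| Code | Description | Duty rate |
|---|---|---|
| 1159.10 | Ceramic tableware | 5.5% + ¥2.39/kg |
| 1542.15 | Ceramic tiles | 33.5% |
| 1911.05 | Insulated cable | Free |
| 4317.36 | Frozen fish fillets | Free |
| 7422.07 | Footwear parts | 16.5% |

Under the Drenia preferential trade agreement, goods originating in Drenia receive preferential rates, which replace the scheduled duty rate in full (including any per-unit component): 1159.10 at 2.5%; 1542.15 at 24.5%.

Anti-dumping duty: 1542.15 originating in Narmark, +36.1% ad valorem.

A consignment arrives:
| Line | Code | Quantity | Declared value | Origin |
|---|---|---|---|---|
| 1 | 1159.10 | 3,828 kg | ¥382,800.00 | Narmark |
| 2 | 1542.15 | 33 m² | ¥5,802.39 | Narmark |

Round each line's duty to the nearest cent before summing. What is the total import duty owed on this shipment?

¥34,241.38

Line 1 (1159.10, Narmark, 3,828 kg, ¥382,800.00):
Base rate for 1159.10 is 5.5% + ¥2.39/kg.
1159.10 has an FTA preferential rate, but origin Narmark is not Drenia; base rate stands.
Duty = ¥382,800.00 × 5.5% + 3,828 × ¥2.39 = ¥30,202.92.
Line 2 (1542.15, Narmark, 33 m², ¥5,802.39):
Base rate for 1542.15 is 33.5%.
1542.15 has an FTA preferential rate, but origin Narmark is not Drenia; base rate stands.
Additional duty on 1542.15 from Narmark: +36.1%. Applied ad valorem rate: 33.5% + 36.1% = 69.6%.
Duty = ¥5,802.39 × 69.6% = ¥4,038.46.
Total = ¥30,202.92 + ¥4,038.46 = ¥34,241.38.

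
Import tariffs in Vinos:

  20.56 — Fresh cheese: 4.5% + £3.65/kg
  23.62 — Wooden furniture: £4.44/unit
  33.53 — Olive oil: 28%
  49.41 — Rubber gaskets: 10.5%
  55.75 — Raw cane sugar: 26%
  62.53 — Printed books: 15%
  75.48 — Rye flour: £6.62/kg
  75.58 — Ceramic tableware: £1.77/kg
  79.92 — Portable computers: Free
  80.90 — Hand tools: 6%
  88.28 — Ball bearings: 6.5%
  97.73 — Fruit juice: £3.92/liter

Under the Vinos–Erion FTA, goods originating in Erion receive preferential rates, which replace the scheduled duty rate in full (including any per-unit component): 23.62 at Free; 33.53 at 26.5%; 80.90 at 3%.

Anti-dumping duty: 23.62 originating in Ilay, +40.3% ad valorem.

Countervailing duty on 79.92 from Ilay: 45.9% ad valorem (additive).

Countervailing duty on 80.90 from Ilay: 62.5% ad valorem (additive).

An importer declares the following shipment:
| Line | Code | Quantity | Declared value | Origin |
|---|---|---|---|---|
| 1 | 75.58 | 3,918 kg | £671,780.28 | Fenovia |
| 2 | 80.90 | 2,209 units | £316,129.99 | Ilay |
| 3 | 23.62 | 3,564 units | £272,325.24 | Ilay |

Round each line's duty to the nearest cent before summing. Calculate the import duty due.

£349,055.13

Line 1 (75.58, Fenovia, 3,918 kg, £671,780.28):
Base rate for 75.58 is £1.77/kg.
Duty = 3,918 × £1.77 = £6,934.86.
Line 2 (80.90, Ilay, 2,209 units, £316,129.99):
Base rate for 80.90 is 6%.
80.90 has an FTA preferential rate, but origin Ilay is not Erion; base rate stands.
Additional duty on 80.90 from Ilay: +62.5%. Applied ad valorem rate: 6% + 62.5% = 68.5%.
Duty = £316,129.99 × 68.5% = £216,549.04.
Line 3 (23.62, Ilay, 3,564 units, £272,325.24):
Base rate for 23.62 is £4.44/unit.
23.62 has an FTA preferential rate, but origin Ilay is not Erion; base rate stands.
Additional duty on 23.62 from Ilay: +40.3% ad valorem. Applied ad valorem rate = 40.3%.
Duty = £272,325.24 × 40.3% + 3,564 × £4.44 = £125,571.23.
Total = £6,934.86 + £216,549.04 + £125,571.23 = £349,055.13.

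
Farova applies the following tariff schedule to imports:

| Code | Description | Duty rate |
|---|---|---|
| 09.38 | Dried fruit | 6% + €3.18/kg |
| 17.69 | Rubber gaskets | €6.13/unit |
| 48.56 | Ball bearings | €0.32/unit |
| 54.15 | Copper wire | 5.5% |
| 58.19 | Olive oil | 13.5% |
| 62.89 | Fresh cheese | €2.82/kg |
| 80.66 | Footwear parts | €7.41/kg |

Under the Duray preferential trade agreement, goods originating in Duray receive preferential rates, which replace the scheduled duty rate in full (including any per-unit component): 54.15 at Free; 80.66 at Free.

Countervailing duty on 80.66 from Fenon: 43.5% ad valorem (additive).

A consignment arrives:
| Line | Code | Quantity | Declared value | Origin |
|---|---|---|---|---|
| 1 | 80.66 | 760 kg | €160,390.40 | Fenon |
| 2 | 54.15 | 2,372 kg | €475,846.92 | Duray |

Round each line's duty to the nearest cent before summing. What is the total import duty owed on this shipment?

€75,401.42

Line 1 (80.66, Fenon, 760 kg, €160,390.40):
Base rate for 80.66 is €7.41/kg.
80.66 has an FTA preferential rate, but origin Fenon is not Duray; base rate stands.
Additional duty on 80.66 from Fenon: +43.5% ad valorem. Applied ad valorem rate = 43.5%.
Duty = €160,390.40 × 43.5% + 760 × €7.41 = €75,401.42.
Line 2 (54.15, Duray, 2,372 kg, €475,846.92):
Base rate for 54.15 is 5.5%.
Origin Duray qualifies under the Farova–Duray agreement and 54.15 is covered: preferential rate Free applies instead.
Duty = €475,846.92 × 0% = €0.00.
Total = €75,401.42 + €0.00 = €75,401.42.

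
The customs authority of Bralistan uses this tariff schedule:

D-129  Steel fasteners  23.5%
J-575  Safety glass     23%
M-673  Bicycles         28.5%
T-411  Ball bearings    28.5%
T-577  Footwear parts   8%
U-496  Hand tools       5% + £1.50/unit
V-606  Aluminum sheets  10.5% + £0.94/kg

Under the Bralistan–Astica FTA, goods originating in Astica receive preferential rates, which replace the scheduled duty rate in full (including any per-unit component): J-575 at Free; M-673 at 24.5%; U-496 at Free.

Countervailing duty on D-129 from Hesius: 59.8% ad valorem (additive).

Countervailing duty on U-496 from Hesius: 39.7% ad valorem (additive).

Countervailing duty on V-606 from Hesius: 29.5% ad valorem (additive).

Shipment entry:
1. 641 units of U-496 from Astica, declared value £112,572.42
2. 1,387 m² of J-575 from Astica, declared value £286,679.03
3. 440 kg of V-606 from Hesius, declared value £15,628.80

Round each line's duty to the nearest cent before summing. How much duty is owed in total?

£6,665.12

Line 1 (U-496, Astica, 641 units, £112,572.42):
Base rate for U-496 is 5% + £1.50/unit.
Origin Astica qualifies under the Bralistan–Astica agreement and U-496 is covered: preferential rate Free applies instead.
The additional-duty order on U-496 targets Hesius, not Astica; it does not apply.
Duty = £112,572.42 × 0% = £0.00.
Line 2 (J-575, Astica, 1,387 m², £286,679.03):
Base rate for J-575 is 23%.
Origin Astica qualifies under the Bralistan–Astica agreement and J-575 is covered: preferential rate Free applies instead.
Duty = £286,679.03 × 0% = £0.00.
Line 3 (V-606, Hesius, 440 kg, £15,628.80):
Base rate for V-606 is 10.5% + £0.94/kg.
Additional duty on V-606 from Hesius: +29.5%. Applied ad valorem rate: 10.5% + 29.5% = 40%.
Duty = £15,628.80 × 40% + 440 × £0.94 = £6,665.12.
Total = £0.00 + £0.00 + £6,665.12 = £6,665.12.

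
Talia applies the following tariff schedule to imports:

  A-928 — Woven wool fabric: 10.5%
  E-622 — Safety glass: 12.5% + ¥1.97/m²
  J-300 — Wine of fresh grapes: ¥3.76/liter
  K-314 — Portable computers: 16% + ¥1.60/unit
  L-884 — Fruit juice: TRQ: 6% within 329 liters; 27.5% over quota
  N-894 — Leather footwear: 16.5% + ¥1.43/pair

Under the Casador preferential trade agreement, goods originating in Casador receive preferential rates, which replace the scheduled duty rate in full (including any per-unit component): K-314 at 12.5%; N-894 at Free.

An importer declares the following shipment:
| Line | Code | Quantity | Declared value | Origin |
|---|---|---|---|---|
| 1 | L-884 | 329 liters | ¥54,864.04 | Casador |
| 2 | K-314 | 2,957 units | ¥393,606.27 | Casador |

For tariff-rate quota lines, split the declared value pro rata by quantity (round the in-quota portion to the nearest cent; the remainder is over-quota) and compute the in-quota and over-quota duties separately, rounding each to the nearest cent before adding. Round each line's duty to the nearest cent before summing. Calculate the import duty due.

¥52,492.62

Line 1 (L-884, Casador, 329 liters, ¥54,864.04):
Code L-884 is under a tariff-rate quota (threshold 329 liters). Quantity 329 liters is within the quota, so the in-quota rate 6% applies to the full value.
Duty = ¥54,864.04 × 6% = ¥3,291.84.
Line 2 (K-314, Casador, 2,957 units, ¥393,606.27):
Base rate for K-314 is 16% + ¥1.60/unit.
Origin Casador qualifies under the Talia–Casador agreement and K-314 is covered: preferential rate 12.5% applies instead.
Duty = ¥393,606.27 × 12.5% = ¥49,200.78.
Total = ¥3,291.84 + ¥49,200.78 = ¥52,492.62.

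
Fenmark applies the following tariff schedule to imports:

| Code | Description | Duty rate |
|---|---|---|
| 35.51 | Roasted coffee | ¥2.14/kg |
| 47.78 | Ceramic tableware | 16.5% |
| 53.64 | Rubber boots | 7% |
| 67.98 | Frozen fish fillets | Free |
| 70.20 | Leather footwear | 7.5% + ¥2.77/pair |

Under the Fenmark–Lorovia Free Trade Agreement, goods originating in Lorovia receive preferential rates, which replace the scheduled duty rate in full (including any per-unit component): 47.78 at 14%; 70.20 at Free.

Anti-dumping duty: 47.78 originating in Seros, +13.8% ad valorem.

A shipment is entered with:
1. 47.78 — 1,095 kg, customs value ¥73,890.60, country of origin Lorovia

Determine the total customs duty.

¥10,344.68

Line 1 (47.78, Lorovia, 1,095 kg, ¥73,890.60):
Base rate for 47.78 is 16.5%.
Origin Lorovia qualifies under the Fenmark–Lorovia agreement and 47.78 is covered: preferential rate 14% applies instead.
The additional-duty order on 47.78 targets Seros, not Lorovia; it does not apply.
Duty = ¥73,890.60 × 14% = ¥10,344.68.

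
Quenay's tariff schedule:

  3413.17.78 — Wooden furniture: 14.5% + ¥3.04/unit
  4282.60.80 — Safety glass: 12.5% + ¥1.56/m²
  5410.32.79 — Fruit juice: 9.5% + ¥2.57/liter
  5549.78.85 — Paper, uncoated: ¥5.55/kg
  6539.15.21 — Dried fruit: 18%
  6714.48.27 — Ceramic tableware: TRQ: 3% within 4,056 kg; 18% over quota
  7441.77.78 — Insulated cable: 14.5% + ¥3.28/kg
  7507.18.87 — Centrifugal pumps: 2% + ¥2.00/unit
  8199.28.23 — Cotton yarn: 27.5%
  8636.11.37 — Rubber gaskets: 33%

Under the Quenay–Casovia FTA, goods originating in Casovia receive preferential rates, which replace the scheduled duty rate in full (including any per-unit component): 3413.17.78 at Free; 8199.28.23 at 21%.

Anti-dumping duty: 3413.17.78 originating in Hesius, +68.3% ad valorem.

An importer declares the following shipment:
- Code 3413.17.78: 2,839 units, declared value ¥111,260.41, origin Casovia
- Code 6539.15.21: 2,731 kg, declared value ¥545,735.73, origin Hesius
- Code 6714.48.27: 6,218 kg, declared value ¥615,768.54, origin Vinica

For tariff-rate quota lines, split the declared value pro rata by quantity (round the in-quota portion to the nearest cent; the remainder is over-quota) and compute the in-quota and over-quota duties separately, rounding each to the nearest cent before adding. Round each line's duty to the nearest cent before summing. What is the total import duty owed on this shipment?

Line 1 (3413.17.78, Casovia, 2,839 units, ¥111,260.41):
Base rate for 3413.17.78 is 14.5% + ¥3.04/unit.
Origin Casovia qualifies under the Quenay–Casovia agreement and 3413.17.78 is covered: preferential rate Free applies instead.
The additional-duty order on 3413.17.78 targets Hesius, not Casovia; it does not apply.
Duty = ¥111,260.41 × 0% = ¥0.00.
Line 2 (6539.15.21, Hesius, 2,731 kg, ¥545,735.73):
Base rate for 6539.15.21 is 18%.
Duty = ¥545,735.73 × 18% = ¥98,232.43.
Line 3 (6714.48.27, Vinica, 6,218 kg, ¥615,768.54):
Code 6714.48.27 is under a tariff-rate quota (threshold 4,056 kg). In-quota: 4,056 kg at 3%; over-quota: 2,162 kg at 18%.
Pro-rata value split: in-quota = ¥615,768.54 × 4,056/6,218 = ¥401,665.68; over-quota = ¥615,768.54 − ¥401,665.68 = ¥214,102.86.
In-quota duty = ¥401,665.68 × 3% = ¥12,049.97. Over-quota duty = ¥214,102.86 × 18% = ¥38,538.51.
Line duty = ¥12,049.97 + ¥38,538.51 = ¥50,588.48.
Total = ¥0.00 + ¥98,232.43 + ¥50,588.48 = ¥148,820.91.

¥148,820.91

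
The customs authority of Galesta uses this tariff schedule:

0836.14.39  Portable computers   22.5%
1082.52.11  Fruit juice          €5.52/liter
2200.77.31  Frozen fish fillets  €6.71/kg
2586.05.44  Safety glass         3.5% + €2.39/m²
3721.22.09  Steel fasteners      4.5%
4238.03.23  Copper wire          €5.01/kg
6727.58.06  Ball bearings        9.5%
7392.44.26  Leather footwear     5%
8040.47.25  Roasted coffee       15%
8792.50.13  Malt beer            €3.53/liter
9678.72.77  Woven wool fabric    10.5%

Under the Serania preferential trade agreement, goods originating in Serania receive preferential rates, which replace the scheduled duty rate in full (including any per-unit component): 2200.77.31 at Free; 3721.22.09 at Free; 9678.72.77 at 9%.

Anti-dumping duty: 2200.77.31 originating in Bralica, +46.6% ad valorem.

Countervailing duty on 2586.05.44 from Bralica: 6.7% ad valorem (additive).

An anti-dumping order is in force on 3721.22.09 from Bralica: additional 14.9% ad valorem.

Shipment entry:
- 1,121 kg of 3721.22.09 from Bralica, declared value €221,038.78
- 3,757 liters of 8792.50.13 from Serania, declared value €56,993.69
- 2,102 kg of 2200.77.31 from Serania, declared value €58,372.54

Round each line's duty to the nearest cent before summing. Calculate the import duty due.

€56,143.73

Line 1 (3721.22.09, Bralica, 1,121 kg, €221,038.78):
Base rate for 3721.22.09 is 4.5%.
3721.22.09 has an FTA preferential rate, but origin Bralica is not Serania; base rate stands.
Additional duty on 3721.22.09 from Bralica: +14.9%. Applied ad valorem rate: 4.5% + 14.9% = 19.4%.
Duty = €221,038.78 × 19.4% = €42,881.52.
Line 2 (8792.50.13, Serania, 3,757 liters, €56,993.69):
Base rate for 8792.50.13 is €3.53/liter.
Origin Serania is the FTA partner but 8792.50.13 is not on the preference list; base rate stands.
Duty = 3,757 × €3.53 = €13,262.21.
Line 3 (2200.77.31, Serania, 2,102 kg, €58,372.54):
Base rate for 2200.77.31 is €6.71/kg.
Origin Serania qualifies under the Galesta–Serania agreement and 2200.77.31 is covered: preferential rate Free applies instead.
The additional-duty order on 2200.77.31 targets Bralica, not Serania; it does not apply.
Duty = €58,372.54 × 0% = €0.00.
Total = €42,881.52 + €13,262.21 + €0.00 = €56,143.73.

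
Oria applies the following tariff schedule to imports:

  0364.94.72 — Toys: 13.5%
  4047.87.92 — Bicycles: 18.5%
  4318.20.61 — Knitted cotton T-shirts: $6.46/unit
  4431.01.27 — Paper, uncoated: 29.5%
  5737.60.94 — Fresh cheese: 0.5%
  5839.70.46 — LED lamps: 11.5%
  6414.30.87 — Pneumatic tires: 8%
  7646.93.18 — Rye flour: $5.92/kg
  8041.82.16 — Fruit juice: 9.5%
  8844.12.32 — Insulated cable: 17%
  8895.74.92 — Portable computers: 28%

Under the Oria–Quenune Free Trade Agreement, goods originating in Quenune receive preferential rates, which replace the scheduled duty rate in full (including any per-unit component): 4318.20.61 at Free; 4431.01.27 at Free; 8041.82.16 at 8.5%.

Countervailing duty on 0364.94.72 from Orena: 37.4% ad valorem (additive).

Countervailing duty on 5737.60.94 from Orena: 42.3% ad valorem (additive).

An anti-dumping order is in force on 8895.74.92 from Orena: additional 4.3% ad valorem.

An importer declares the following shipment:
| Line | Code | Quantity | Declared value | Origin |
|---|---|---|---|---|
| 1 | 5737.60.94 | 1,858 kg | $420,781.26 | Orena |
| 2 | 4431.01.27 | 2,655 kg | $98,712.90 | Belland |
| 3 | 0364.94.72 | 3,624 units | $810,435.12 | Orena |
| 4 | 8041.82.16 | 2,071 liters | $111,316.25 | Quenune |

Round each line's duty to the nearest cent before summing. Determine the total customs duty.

$631,188.05

Line 1 (5737.60.94, Orena, 1,858 kg, $420,781.26):
Base rate for 5737.60.94 is 0.5%.
Additional duty on 5737.60.94 from Orena: +42.3%. Applied ad valorem rate: 0.5% + 42.3% = 42.8%.
Duty = $420,781.26 × 42.8% = $180,094.38.
Line 2 (4431.01.27, Belland, 2,655 kg, $98,712.90):
Base rate for 4431.01.27 is 29.5%.
4431.01.27 has an FTA preferential rate, but origin Belland is not Quenune; base rate stands.
Duty = $98,712.90 × 29.5% = $29,120.31.
Line 3 (0364.94.72, Orena, 3,624 units, $810,435.12):
Base rate for 0364.94.72 is 13.5%.
Additional duty on 0364.94.72 from Orena: +37.4%. Applied ad valorem rate: 13.5% + 37.4% = 50.9%.
Duty = $810,435.12 × 50.9% = $412,511.48.
Line 4 (8041.82.16, Quenune, 2,071 liters, $111,316.25):
Base rate for 8041.82.16 is 9.5%.
Origin Quenune qualifies under the Oria–Quenune agreement and 8041.82.16 is covered: preferential rate 8.5% applies instead.
Duty = $111,316.25 × 8.5% = $9,461.88.
Total = $180,094.38 + $29,120.31 + $412,511.48 + $9,461.88 = $631,188.05.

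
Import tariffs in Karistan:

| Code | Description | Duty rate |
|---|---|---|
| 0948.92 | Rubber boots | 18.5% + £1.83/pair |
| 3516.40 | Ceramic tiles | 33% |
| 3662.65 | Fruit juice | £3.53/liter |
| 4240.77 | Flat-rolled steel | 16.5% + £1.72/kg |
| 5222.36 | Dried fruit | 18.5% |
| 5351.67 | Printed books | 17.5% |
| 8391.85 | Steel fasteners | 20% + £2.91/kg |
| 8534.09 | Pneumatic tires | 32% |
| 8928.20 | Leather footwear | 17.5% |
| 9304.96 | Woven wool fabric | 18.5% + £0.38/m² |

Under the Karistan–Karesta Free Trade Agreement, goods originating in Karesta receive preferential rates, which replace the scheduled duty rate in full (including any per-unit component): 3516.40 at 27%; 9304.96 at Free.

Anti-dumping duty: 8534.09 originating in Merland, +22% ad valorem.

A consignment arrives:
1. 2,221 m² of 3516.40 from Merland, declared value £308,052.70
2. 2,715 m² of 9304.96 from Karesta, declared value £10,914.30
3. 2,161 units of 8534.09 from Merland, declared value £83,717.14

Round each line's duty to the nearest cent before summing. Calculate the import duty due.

Line 1 (3516.40, Merland, 2,221 m², £308,052.70):
Base rate for 3516.40 is 33%.
3516.40 has an FTA preferential rate, but origin Merland is not Karesta; base rate stands.
Duty = £308,052.70 × 33% = £101,657.39.
Line 2 (9304.96, Karesta, 2,715 m², £10,914.30):
Base rate for 9304.96 is 18.5% + £0.38/m².
Origin Karesta qualifies under the Karistan–Karesta agreement and 9304.96 is covered: preferential rate Free applies instead.
Duty = £10,914.30 × 0% = £0.00.
Line 3 (8534.09, Merland, 2,161 units, £83,717.14):
Base rate for 8534.09 is 32%.
Additional duty on 8534.09 from Merland: +22%. Applied ad valorem rate: 32% + 22% = 54%.
Duty = £83,717.14 × 54% = £45,207.26.
Total = £101,657.39 + £0.00 + £45,207.26 = £146,864.65.

£146,864.65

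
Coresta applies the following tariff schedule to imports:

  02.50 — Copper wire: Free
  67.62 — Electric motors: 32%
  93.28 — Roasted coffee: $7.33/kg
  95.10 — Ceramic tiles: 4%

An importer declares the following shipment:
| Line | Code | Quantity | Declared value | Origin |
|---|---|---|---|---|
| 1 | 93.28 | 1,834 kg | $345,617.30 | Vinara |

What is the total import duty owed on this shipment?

$13,443.22

Line 1 (93.28, Vinara, 1,834 kg, $345,617.30):
Base rate for 93.28 is $7.33/kg.
Duty = 1,834 × $7.33 = $13,443.22.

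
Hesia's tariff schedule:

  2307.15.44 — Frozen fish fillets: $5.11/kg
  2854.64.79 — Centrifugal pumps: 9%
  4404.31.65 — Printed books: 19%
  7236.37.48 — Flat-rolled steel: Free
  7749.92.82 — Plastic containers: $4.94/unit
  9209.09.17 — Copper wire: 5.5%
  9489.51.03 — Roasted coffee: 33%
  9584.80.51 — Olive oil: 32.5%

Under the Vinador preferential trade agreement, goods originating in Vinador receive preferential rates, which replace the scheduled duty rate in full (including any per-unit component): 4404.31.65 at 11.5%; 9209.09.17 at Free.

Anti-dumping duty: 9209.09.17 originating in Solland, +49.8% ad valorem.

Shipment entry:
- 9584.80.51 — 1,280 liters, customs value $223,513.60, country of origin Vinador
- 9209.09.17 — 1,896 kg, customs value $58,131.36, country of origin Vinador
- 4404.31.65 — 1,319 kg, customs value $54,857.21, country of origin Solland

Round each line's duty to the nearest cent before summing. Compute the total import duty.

$83,064.79

Line 1 (9584.80.51, Vinador, 1,280 liters, $223,513.60):
Base rate for 9584.80.51 is 32.5%.
Origin Vinador is the FTA partner but 9584.80.51 is not on the preference list; base rate stands.
Duty = $223,513.60 × 32.5% = $72,641.92.
Line 2 (9209.09.17, Vinador, 1,896 kg, $58,131.36):
Base rate for 9209.09.17 is 5.5%.
Origin Vinador qualifies under the Hesia–Vinador agreement and 9209.09.17 is covered: preferential rate Free applies instead.
The additional-duty order on 9209.09.17 targets Solland, not Vinador; it does not apply.
Duty = $58,131.36 × 0% = $0.00.
Line 3 (4404.31.65, Solland, 1,319 kg, $54,857.21):
Base rate for 4404.31.65 is 19%.
4404.31.65 has an FTA preferential rate, but origin Solland is not Vinador; base rate stands.
Duty = $54,857.21 × 19% = $10,422.87.
Total = $72,641.92 + $0.00 + $10,422.87 = $83,064.79.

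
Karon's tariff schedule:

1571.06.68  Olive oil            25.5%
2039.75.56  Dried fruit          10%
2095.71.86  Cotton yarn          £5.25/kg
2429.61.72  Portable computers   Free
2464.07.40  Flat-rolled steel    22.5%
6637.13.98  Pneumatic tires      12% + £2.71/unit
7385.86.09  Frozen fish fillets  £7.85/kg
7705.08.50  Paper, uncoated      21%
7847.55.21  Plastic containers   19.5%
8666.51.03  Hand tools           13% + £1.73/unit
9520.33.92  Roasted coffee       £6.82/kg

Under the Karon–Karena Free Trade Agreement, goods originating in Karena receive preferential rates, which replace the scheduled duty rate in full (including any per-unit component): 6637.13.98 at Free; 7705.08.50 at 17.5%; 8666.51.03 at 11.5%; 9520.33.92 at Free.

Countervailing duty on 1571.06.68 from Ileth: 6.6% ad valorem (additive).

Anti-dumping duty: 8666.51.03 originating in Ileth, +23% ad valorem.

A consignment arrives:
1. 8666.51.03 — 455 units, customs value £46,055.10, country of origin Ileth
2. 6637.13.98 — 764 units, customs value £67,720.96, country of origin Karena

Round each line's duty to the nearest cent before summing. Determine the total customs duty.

£17,366.99

Line 1 (8666.51.03, Ileth, 455 units, £46,055.10):
Base rate for 8666.51.03 is 13% + £1.73/unit.
8666.51.03 has an FTA preferential rate, but origin Ileth is not Karena; base rate stands.
Additional duty on 8666.51.03 from Ileth: +23%. Applied ad valorem rate: 13% + 23% = 36%.
Duty = £46,055.10 × 36% + 455 × £1.73 = £17,366.99.
Line 2 (6637.13.98, Karena, 764 units, £67,720.96):
Base rate for 6637.13.98 is 12% + £2.71/unit.
Origin Karena qualifies under the Karon–Karena agreement and 6637.13.98 is covered: preferential rate Free applies instead.
Duty = £67,720.96 × 0% = £0.00.
Total = £17,366.99 + £0.00 = £17,366.99.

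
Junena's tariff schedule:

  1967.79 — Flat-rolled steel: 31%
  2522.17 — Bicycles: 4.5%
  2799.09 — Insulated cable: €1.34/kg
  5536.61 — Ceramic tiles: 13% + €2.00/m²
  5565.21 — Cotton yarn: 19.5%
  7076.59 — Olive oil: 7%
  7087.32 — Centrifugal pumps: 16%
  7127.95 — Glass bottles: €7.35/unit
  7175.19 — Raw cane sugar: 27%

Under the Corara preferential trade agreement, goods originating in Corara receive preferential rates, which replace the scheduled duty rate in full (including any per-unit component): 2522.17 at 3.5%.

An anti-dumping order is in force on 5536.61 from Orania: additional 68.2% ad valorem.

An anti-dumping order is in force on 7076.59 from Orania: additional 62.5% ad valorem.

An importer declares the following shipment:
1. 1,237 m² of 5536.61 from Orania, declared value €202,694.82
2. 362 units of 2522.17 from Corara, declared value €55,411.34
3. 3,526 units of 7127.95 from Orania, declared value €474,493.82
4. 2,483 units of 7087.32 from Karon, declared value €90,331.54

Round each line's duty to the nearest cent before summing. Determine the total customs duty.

€209,370.74

Line 1 (5536.61, Orania, 1,237 m², €202,694.82):
Base rate for 5536.61 is 13% + €2.00/m².
Additional duty on 5536.61 from Orania: +68.2%. Applied ad valorem rate: 13% + 68.2% = 81.2%.
Duty = €202,694.82 × 81.2% + 1,237 × €2.00 = €167,062.19.
Line 2 (2522.17, Corara, 362 units, €55,411.34):
Base rate for 2522.17 is 4.5%.
Origin Corara qualifies under the Junena–Corara agreement and 2522.17 is covered: preferential rate 3.5% applies instead.
Duty = €55,411.34 × 3.5% = €1,939.40.
Line 3 (7127.95, Orania, 3,526 units, €474,493.82):
Base rate for 7127.95 is €7.35/unit.
Duty = 3,526 × €7.35 = €25,916.10.
Line 4 (7087.32, Karon, 2,483 units, €90,331.54):
Base rate for 7087.32 is 16%.
Duty = €90,331.54 × 16% = €14,453.05.
Total = €167,062.19 + €1,939.40 + €25,916.10 + €14,453.05 = €209,370.74.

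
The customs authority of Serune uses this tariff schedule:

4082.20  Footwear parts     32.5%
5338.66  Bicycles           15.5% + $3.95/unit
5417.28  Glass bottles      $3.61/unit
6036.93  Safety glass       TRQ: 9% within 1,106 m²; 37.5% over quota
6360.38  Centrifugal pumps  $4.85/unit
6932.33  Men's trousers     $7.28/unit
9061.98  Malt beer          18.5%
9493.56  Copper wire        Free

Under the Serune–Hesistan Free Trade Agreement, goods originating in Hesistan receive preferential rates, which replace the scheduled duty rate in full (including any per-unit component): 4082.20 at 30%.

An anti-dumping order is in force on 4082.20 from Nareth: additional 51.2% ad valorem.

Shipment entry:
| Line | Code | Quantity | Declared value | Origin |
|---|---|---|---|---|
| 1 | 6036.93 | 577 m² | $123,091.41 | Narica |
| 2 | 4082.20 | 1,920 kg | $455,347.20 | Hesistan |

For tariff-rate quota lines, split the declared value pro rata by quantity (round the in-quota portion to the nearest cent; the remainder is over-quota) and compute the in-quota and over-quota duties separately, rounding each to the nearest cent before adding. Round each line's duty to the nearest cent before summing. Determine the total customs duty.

Line 1 (6036.93, Narica, 577 m², $123,091.41):
Code 6036.93 is under a tariff-rate quota (threshold 1,106 m²). Quantity 577 m² is within the quota, so the in-quota rate 9% applies to the full value.
Duty = $123,091.41 × 9% = $11,078.23.
Line 2 (4082.20, Hesistan, 1,920 kg, $455,347.20):
Base rate for 4082.20 is 32.5%.
Origin Hesistan qualifies under the Serune–Hesistan agreement and 4082.20 is covered: preferential rate 30% applies instead.
The additional-duty order on 4082.20 targets Nareth, not Hesistan; it does not apply.
Duty = $455,347.20 × 30% = $136,604.16.
Total = $11,078.23 + $136,604.16 = $147,682.39.

$147,682.39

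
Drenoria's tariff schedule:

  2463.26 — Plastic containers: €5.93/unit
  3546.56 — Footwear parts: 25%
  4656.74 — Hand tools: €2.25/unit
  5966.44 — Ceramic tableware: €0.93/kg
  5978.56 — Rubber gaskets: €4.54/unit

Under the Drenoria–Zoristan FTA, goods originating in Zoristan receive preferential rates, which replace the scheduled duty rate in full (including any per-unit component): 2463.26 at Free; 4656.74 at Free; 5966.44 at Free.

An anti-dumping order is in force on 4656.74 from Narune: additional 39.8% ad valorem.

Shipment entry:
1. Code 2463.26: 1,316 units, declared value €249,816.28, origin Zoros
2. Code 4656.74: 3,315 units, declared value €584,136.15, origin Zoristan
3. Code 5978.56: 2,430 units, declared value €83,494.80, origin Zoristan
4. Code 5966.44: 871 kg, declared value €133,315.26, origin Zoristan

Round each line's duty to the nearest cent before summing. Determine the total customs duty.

€18,836.08

Line 1 (2463.26, Zoros, 1,316 units, €249,816.28):
Base rate for 2463.26 is €5.93/unit.
2463.26 has an FTA preferential rate, but origin Zoros is not Zoristan; base rate stands.
Duty = 1,316 × €5.93 = €7,803.88.
Line 2 (4656.74, Zoristan, 3,315 units, €584,136.15):
Base rate for 4656.74 is €2.25/unit.
Origin Zoristan qualifies under the Drenoria–Zoristan agreement and 4656.74 is covered: preferential rate Free applies instead.
The additional-duty order on 4656.74 targets Narune, not Zoristan; it does not apply.
Duty = €584,136.15 × 0% = €0.00.
Line 3 (5978.56, Zoristan, 2,430 units, €83,494.80):
Base rate for 5978.56 is €4.54/unit.
Origin Zoristan is the FTA partner but 5978.56 is not on the preference list; base rate stands.
Duty = 2,430 × €4.54 = €11,032.20.
Line 4 (5966.44, Zoristan, 871 kg, €133,315.26):
Base rate for 5966.44 is €0.93/kg.
Origin Zoristan qualifies under the Drenoria–Zoristan agreement and 5966.44 is covered: preferential rate Free applies instead.
Duty = €133,315.26 × 0% = €0.00.
Total = €7,803.88 + €0.00 + €11,032.20 + €0.00 = €18,836.08.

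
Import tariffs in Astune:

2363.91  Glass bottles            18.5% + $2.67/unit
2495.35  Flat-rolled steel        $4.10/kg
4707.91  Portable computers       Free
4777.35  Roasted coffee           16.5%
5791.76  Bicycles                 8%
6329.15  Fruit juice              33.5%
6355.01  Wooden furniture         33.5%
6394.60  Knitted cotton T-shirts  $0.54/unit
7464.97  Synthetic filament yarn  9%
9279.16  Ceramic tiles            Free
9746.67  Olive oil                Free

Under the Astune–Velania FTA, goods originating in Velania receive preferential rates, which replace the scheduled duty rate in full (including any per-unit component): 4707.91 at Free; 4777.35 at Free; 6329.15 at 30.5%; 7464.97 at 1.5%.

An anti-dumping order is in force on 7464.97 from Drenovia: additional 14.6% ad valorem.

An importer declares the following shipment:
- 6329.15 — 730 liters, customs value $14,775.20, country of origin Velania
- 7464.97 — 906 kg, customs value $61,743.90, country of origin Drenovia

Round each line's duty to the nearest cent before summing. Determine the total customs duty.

$19,078.00

Line 1 (6329.15, Velania, 730 liters, $14,775.20):
Base rate for 6329.15 is 33.5%.
Origin Velania qualifies under the Astune–Velania agreement and 6329.15 is covered: preferential rate 30.5% applies instead.
Duty = $14,775.20 × 30.5% = $4,506.44.
Line 2 (7464.97, Drenovia, 906 kg, $61,743.90):
Base rate for 7464.97 is 9%.
7464.97 has an FTA preferential rate, but origin Drenovia is not Velania; base rate stands.
Additional duty on 7464.97 from Drenovia: +14.6%. Applied ad valorem rate: 9% + 14.6% = 23.6%.
Duty = $61,743.90 × 23.6% = $14,571.56.
Total = $4,506.44 + $14,571.56 = $19,078.00.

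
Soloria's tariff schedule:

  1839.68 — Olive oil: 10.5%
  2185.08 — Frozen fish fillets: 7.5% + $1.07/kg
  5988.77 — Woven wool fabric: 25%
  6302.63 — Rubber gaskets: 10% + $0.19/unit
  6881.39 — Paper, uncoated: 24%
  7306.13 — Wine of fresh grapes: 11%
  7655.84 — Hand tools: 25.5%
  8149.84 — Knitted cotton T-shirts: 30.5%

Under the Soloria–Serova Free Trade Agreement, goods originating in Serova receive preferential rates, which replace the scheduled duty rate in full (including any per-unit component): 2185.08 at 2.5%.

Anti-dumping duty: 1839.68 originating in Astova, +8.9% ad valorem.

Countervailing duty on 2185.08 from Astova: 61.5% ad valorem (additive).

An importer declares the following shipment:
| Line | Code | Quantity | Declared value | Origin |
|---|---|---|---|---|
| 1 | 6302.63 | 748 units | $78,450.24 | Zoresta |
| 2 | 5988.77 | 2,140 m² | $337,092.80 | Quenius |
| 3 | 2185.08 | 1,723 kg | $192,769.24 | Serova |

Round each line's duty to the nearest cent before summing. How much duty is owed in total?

Line 1 (6302.63, Zoresta, 748 units, $78,450.24):
Base rate for 6302.63 is 10% + $0.19/unit.
Duty = $78,450.24 × 10% + 748 × $0.19 = $7,987.14.
Line 2 (5988.77, Quenius, 2,140 m², $337,092.80):
Base rate for 5988.77 is 25%.
Duty = $337,092.80 × 25% = $84,273.20.
Line 3 (2185.08, Serova, 1,723 kg, $192,769.24):
Base rate for 2185.08 is 7.5% + $1.07/kg.
Origin Serova qualifies under the Soloria–Serova agreement and 2185.08 is covered: preferential rate 2.5% applies instead.
The additional-duty order on 2185.08 targets Astova, not Serova; it does not apply.
Duty = $192,769.24 × 2.5% = $4,819.23.
Total = $7,987.14 + $84,273.20 + $4,819.23 = $97,079.57.

$97,079.57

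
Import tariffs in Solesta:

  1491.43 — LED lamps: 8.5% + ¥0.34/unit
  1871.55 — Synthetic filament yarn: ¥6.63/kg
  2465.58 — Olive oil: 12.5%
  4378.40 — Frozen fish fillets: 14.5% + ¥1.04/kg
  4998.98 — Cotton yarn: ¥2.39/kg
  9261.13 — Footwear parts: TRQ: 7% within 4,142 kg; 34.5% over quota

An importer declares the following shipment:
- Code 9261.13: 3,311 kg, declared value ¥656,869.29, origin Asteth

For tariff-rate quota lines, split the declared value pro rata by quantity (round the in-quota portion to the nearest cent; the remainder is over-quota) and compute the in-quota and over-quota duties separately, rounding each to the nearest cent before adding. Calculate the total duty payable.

Line 1 (9261.13, Asteth, 3,311 kg, ¥656,869.29):
Code 9261.13 is under a tariff-rate quota (threshold 4,142 kg). Quantity 3,311 kg is within the quota, so the in-quota rate 7% applies to the full value.
Duty = ¥656,869.29 × 7% = ¥45,980.85.

¥45,980.85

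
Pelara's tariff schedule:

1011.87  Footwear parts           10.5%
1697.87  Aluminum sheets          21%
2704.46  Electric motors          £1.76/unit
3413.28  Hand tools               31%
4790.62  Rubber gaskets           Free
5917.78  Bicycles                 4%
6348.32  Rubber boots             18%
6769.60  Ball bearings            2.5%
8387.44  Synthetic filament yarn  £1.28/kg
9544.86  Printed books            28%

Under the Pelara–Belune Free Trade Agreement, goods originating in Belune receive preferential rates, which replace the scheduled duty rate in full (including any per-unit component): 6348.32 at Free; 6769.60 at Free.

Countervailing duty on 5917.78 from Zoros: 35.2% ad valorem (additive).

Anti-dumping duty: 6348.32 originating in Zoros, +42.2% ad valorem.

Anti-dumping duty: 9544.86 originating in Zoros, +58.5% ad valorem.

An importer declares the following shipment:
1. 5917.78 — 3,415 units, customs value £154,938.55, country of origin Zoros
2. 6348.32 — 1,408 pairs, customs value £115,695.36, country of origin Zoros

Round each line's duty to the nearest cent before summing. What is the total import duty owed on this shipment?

£130,384.52

Line 1 (5917.78, Zoros, 3,415 units, £154,938.55):
Base rate for 5917.78 is 4%.
Additional duty on 5917.78 from Zoros: +35.2%. Applied ad valorem rate: 4% + 35.2% = 39.2%.
Duty = £154,938.55 × 39.2% = £60,735.91.
Line 2 (6348.32, Zoros, 1,408 pairs, £115,695.36):
Base rate for 6348.32 is 18%.
6348.32 has an FTA preferential rate, but origin Zoros is not Belune; base rate stands.
Additional duty on 6348.32 from Zoros: +42.2%. Applied ad valorem rate: 18% + 42.2% = 60.2%.
Duty = £115,695.36 × 60.2% = £69,648.61.
Total = £60,735.91 + £69,648.61 = £130,384.52.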